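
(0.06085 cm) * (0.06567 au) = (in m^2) 5.978e+06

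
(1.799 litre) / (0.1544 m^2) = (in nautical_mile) 6.291e-06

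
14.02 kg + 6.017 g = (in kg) 14.03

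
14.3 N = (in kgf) 1.458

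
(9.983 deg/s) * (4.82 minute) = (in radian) 50.39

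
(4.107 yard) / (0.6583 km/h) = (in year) 6.512e-07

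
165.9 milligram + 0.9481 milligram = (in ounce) 0.005885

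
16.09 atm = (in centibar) 1630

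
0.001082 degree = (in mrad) 0.01888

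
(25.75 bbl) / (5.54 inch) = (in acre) 0.007189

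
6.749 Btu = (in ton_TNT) 1.702e-06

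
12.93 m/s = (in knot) 25.13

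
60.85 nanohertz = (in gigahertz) 6.085e-17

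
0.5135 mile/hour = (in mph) 0.5135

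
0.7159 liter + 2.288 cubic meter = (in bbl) 14.4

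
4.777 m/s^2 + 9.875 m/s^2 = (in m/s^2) 14.65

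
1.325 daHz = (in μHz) 1.325e+07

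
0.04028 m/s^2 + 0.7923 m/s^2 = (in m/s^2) 0.8326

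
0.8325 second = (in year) 2.64e-08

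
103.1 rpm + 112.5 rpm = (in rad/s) 22.58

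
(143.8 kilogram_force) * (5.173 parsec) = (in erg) 2.251e+27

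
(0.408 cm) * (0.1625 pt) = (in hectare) 2.339e-11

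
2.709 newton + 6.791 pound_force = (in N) 32.92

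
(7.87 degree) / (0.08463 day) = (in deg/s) 0.001076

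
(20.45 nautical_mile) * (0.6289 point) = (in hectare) 0.0008403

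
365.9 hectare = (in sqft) 3.939e+07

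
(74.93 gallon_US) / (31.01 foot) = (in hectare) 3.001e-06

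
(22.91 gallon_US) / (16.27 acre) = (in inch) 5.186e-05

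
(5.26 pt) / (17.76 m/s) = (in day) 1.209e-09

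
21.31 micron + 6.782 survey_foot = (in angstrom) 2.067e+10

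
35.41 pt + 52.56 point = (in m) 0.03103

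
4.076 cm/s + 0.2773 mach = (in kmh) 340.1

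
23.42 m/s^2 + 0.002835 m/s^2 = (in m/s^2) 23.42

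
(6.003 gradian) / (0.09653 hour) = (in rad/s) 0.0002713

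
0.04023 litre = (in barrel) 0.000253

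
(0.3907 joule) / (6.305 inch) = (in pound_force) 0.5485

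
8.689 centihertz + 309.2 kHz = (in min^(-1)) 1.855e+07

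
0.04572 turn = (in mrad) 287.3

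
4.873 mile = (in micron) 7.842e+09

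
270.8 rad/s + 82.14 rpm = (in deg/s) 1.601e+04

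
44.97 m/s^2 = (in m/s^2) 44.97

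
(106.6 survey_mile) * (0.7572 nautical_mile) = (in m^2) 2.406e+08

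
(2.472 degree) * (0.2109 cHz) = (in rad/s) 9.099e-05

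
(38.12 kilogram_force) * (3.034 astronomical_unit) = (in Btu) 1.608e+11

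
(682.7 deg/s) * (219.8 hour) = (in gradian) 6.002e+08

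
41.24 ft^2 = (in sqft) 41.24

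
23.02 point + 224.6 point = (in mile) 5.428e-05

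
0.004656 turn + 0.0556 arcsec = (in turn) 0.004656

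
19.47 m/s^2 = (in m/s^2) 19.47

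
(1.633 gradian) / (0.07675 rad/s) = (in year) 1.06e-08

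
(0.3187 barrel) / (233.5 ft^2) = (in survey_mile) 1.451e-06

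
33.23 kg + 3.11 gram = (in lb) 73.27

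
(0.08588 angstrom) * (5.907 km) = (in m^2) 5.073e-08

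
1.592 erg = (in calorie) 3.805e-08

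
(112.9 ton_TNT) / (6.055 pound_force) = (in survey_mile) 1.09e+07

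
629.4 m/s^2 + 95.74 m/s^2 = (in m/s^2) 725.1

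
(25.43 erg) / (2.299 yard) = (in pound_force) 2.719e-07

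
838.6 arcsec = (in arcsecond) 838.6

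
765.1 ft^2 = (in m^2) 71.08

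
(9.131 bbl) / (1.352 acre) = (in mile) 1.649e-07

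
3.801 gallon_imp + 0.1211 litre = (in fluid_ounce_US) 588.4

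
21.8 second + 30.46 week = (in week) 30.46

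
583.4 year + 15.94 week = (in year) 583.7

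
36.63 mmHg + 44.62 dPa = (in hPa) 48.88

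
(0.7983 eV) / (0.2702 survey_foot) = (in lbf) 3.491e-19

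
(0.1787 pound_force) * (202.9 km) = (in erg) 1.613e+12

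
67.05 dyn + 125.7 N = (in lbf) 28.26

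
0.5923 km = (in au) 3.959e-09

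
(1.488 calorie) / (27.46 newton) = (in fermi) 2.267e+14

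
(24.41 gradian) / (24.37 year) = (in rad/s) 4.989e-10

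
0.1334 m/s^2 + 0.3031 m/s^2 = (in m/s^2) 0.4365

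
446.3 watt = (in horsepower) 0.5985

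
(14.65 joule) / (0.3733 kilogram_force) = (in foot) 13.13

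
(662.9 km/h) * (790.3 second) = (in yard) 1.591e+05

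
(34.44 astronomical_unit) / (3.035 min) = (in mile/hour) 6.329e+10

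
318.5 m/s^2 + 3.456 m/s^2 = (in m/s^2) 322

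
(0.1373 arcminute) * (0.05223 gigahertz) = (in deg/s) 1.195e+05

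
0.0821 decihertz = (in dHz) 0.0821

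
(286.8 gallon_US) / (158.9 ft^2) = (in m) 0.07354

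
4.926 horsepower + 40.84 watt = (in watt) 3714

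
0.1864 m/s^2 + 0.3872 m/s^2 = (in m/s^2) 0.5736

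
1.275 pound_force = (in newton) 5.671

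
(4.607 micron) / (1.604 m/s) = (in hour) 7.978e-10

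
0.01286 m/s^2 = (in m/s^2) 0.01286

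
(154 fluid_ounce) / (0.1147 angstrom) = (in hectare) 3.971e+04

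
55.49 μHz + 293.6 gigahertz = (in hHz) 2.936e+09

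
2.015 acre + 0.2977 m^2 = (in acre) 2.015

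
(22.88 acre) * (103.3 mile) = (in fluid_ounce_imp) 5.418e+14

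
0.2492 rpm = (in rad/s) 0.0261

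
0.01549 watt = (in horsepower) 2.077e-05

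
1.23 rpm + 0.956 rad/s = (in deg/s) 62.15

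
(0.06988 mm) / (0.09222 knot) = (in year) 4.671e-11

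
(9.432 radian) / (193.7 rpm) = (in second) 0.465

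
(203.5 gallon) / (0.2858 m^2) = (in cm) 269.5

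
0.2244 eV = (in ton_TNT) 8.593e-30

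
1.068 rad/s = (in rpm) 10.2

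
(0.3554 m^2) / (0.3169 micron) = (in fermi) 1.121e+21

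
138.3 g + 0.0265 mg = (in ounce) 4.878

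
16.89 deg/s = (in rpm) 2.815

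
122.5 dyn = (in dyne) 122.5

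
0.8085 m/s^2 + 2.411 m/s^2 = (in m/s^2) 3.22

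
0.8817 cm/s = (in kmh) 0.03174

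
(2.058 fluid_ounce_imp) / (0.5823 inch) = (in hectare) 3.954e-07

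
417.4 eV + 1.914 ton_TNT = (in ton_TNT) 1.914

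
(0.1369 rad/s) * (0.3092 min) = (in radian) 2.54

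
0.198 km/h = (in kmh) 0.198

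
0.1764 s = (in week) 2.917e-07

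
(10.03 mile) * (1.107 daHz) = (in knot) 3.473e+05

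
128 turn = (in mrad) 8.042e+05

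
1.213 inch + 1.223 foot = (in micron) 4.036e+05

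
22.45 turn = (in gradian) 8980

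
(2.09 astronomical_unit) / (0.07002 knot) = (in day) 1.005e+08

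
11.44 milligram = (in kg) 1.144e-05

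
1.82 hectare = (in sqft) 1.959e+05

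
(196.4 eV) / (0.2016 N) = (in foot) 5.121e-16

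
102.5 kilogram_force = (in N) 1005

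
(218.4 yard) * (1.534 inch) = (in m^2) 7.781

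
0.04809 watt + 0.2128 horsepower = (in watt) 158.7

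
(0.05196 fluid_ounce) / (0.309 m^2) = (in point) 0.0141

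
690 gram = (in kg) 0.69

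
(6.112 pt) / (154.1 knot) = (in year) 8.625e-13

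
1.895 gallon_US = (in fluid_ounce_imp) 252.5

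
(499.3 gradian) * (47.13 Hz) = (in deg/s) 2.118e+04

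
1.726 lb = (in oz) 27.62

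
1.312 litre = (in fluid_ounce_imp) 46.18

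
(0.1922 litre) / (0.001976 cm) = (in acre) 0.002404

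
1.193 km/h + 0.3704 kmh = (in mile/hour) 0.9715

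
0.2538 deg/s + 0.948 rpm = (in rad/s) 0.1037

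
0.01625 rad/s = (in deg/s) 0.9311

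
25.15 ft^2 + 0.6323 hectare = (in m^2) 6325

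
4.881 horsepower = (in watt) 3640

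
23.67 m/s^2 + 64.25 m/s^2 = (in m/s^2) 87.92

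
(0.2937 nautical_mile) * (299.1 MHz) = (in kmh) 5.857e+11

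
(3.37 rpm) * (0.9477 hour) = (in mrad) 1.204e+06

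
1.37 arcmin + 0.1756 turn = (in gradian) 70.27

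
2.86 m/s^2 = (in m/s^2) 2.86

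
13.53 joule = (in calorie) 3.234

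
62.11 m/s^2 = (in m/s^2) 62.11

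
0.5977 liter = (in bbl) 0.003759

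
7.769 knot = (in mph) 8.94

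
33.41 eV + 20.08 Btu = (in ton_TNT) 5.063e-06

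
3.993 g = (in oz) 0.1408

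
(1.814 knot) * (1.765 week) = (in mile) 619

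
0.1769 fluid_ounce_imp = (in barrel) 3.161e-05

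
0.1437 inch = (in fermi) 3.65e+12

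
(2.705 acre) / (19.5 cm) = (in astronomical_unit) 3.753e-07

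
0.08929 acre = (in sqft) 3889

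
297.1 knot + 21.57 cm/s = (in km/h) 551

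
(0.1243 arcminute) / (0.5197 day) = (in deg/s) 4.614e-08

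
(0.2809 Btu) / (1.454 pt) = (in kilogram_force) 5.892e+04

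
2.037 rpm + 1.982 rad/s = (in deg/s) 125.8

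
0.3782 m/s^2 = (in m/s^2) 0.3782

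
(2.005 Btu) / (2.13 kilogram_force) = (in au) 6.77e-10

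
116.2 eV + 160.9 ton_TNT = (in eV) 4.202e+30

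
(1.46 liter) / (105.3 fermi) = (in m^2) 1.387e+10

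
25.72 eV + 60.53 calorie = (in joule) 253.3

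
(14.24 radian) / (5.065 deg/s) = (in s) 161.1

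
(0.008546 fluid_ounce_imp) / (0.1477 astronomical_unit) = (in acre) 2.716e-21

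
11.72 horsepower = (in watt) 8740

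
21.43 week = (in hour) 3600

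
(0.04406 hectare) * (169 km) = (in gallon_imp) 1.638e+10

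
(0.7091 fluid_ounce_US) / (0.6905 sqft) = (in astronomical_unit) 2.185e-15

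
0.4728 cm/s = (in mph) 0.01058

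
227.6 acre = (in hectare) 92.11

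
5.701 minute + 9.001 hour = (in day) 0.379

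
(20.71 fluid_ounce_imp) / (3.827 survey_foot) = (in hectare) 5.045e-08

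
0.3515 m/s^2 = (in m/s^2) 0.3515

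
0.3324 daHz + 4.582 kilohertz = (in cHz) 4.585e+05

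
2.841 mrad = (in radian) 0.002841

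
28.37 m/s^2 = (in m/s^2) 28.37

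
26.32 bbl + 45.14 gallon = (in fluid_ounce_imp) 1.533e+05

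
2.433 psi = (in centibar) 16.77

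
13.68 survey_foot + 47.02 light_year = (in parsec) 14.42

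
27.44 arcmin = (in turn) 0.00127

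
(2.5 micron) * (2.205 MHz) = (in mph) 12.33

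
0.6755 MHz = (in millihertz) 6.755e+08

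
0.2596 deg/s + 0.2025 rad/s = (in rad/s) 0.207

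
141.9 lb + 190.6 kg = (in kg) 255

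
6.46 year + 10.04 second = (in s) 2.037e+08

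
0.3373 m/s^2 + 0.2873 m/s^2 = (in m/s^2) 0.6246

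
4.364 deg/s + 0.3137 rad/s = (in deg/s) 22.34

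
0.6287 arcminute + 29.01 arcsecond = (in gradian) 0.0206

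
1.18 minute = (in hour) 0.01967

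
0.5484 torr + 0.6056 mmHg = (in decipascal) 1539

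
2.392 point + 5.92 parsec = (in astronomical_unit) 1.221e+06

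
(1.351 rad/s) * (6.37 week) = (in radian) 5.205e+06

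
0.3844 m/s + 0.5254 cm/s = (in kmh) 1.403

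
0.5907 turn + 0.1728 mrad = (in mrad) 3712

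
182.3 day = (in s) 1.575e+07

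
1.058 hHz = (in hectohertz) 1.058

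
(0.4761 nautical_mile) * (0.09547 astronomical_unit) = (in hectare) 1.259e+09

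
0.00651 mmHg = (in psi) 0.0001259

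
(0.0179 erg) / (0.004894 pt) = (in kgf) 0.0001057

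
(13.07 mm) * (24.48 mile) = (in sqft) 5543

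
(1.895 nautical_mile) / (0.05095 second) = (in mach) 202.3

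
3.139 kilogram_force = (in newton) 30.78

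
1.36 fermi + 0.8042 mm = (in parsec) 2.606e-20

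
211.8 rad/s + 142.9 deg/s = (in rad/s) 214.3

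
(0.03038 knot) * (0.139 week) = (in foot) 4311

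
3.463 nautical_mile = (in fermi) 6.413e+18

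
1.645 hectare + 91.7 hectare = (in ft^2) 1.005e+07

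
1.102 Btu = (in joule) 1163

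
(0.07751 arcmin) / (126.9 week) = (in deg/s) 1.683e-11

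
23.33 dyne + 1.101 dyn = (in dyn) 24.43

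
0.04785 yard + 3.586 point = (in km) 4.502e-05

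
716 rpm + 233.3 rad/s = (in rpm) 2944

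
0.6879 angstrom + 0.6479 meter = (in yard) 0.7086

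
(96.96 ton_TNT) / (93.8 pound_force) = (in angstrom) 9.723e+18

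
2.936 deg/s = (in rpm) 0.4893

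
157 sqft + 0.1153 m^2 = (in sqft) 158.2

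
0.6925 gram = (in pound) 0.001527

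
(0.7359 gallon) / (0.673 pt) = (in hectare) 0.001173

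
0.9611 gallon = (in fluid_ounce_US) 123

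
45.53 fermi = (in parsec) 1.476e-30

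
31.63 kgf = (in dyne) 3.102e+07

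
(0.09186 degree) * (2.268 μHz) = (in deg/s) 2.083e-07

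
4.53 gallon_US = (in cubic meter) 0.01715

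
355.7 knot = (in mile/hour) 409.3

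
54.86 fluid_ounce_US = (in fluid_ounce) 54.86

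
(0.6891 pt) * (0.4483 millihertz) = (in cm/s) 1.09e-05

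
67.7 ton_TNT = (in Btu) 2.685e+08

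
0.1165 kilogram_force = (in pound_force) 0.2568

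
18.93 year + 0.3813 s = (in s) 5.97e+08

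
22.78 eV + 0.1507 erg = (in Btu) 1.428e-11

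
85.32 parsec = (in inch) 1.036e+20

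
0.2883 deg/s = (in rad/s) 0.005032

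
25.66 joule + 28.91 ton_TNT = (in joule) 1.21e+11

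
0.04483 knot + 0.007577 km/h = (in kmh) 0.0906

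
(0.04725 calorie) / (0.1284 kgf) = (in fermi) 1.57e+14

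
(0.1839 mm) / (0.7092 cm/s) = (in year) 8.223e-10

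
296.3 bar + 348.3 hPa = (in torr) 2.225e+05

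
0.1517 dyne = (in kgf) 1.547e-07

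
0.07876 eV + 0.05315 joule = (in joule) 0.05315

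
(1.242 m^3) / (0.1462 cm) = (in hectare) 0.08495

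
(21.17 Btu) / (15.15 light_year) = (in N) 1.558e-13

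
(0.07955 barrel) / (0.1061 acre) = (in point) 0.0835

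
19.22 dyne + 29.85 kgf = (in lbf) 65.81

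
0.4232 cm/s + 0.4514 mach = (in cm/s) 1.537e+04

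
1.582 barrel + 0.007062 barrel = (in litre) 252.6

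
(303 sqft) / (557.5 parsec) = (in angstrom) 1.636e-08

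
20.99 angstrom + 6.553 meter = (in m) 6.553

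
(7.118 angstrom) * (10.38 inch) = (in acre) 4.637e-14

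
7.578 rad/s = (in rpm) 72.36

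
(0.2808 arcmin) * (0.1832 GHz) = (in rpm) 1.429e+05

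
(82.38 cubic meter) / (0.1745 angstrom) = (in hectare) 4.721e+08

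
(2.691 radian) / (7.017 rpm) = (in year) 1.161e-07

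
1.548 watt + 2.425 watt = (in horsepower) 0.005328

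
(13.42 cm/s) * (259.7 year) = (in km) 1.099e+06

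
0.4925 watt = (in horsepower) 0.0006605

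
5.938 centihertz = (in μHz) 5.938e+04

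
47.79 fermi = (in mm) 4.779e-11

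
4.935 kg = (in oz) 174.1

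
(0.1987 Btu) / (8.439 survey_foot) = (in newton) 81.5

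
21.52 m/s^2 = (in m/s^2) 21.52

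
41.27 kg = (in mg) 4.127e+07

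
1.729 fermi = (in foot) 5.673e-15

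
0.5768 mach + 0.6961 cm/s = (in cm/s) 1.964e+04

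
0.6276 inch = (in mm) 15.94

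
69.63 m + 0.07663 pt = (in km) 0.06963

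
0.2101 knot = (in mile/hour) 0.2418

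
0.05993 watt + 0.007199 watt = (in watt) 0.06713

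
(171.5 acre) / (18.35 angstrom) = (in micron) 3.782e+20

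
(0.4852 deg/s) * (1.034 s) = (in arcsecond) 1806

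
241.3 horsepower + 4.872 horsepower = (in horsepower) 246.2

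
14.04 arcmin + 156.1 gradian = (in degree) 140.7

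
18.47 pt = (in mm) 6.516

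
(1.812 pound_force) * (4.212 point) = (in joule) 0.01198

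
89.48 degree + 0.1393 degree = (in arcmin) 5377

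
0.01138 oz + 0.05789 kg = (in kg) 0.05821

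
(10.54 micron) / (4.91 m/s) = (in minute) 3.578e-08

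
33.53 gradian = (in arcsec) 1.086e+05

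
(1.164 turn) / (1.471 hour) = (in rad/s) 0.001381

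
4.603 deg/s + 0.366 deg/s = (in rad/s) 0.08673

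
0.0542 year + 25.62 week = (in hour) 4779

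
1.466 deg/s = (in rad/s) 0.02559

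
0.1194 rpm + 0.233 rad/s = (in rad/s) 0.2455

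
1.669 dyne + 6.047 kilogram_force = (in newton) 59.3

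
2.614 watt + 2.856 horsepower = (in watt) 2132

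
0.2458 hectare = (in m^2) 2458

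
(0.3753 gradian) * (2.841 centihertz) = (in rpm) 0.001599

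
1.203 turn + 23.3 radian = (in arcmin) 1.061e+05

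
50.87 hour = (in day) 2.12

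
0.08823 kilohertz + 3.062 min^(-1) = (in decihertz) 882.8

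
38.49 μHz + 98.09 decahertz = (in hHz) 9.809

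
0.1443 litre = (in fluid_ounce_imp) 5.079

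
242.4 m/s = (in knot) 471.2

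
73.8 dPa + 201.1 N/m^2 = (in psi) 0.03024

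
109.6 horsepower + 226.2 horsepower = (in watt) 2.504e+05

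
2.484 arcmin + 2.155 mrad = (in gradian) 0.1832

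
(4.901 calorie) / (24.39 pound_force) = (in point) 535.8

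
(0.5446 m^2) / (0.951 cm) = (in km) 0.05727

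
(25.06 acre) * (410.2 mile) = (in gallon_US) 1.769e+13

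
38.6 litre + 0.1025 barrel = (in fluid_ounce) 1856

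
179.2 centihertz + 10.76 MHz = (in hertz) 1.076e+07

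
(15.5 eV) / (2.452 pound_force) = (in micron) 2.277e-13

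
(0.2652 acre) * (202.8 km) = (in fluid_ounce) 7.36e+12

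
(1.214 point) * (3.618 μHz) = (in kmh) 5.578e-09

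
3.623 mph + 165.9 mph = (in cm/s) 7578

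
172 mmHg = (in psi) 3.326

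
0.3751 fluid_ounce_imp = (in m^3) 1.066e-05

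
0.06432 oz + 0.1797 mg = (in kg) 0.001824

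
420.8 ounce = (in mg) 1.193e+07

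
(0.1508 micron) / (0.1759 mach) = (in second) 2.518e-09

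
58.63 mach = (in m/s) 1.996e+04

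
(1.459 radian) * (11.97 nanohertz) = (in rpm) 1.668e-07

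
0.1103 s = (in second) 0.1103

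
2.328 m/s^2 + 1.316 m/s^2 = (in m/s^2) 3.644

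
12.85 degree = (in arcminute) 771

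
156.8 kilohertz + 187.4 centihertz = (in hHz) 1568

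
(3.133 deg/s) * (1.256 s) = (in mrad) 68.68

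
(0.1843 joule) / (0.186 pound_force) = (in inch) 8.77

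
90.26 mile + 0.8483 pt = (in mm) 1.453e+08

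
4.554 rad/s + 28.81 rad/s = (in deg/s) 1912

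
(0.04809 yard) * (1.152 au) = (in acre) 1.873e+06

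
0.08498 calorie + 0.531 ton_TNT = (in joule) 2.222e+09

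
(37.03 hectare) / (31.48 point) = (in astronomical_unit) 0.0002229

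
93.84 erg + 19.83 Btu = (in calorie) 5000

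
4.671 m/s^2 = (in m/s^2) 4.671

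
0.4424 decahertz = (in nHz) 4.424e+09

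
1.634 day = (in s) 1.412e+05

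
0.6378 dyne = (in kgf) 6.504e-07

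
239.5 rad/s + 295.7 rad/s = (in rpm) 5111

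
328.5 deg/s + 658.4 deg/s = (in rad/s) 17.22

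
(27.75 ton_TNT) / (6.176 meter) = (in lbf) 4.226e+09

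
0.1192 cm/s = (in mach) 3.501e-06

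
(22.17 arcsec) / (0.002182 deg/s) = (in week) 4.667e-06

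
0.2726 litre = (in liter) 0.2726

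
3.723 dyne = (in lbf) 8.37e-06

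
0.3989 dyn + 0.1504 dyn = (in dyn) 0.5493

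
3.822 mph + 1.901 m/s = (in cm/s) 361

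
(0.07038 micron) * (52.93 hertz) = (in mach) 1.094e-08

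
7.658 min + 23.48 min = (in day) 0.02162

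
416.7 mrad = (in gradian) 26.53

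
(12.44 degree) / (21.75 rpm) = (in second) 0.09533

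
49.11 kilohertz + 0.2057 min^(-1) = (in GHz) 4.911e-05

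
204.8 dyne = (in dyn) 204.8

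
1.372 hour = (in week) 0.008167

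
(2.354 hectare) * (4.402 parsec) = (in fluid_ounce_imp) 1.125e+26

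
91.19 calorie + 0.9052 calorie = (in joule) 385.3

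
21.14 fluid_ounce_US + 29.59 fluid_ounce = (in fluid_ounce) 50.73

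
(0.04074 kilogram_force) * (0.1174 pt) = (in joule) 1.655e-05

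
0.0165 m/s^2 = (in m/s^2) 0.0165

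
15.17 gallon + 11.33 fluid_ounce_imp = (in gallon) 15.26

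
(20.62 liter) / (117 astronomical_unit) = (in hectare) 1.178e-19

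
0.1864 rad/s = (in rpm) 1.78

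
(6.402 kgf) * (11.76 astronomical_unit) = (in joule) 1.105e+14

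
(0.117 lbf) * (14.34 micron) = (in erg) 74.63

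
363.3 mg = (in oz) 0.01282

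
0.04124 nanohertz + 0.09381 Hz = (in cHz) 9.381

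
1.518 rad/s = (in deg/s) 86.97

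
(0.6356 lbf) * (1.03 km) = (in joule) 2912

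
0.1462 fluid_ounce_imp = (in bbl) 2.613e-05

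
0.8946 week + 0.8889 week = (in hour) 299.6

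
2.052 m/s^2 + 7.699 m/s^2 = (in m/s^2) 9.751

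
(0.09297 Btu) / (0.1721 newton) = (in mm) 5.7e+05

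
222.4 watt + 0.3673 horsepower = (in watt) 496.3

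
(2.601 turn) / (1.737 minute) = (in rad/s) 0.1568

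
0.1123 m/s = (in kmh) 0.4043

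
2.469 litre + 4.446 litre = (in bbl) 0.04349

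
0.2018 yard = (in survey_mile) 0.0001147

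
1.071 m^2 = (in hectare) 0.0001071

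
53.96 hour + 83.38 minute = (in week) 0.3295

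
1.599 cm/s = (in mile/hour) 0.03577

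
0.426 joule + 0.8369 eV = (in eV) 2.659e+18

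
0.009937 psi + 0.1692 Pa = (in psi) 0.009962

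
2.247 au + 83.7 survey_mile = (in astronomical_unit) 2.247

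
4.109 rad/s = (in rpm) 39.24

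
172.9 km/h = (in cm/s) 4803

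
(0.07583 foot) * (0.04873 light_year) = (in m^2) 1.066e+13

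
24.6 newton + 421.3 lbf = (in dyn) 1.899e+08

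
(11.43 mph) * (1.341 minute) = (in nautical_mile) 0.222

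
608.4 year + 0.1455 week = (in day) 2.221e+05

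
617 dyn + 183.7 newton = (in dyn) 1.837e+07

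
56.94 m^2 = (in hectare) 0.005694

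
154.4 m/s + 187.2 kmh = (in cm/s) 2.064e+04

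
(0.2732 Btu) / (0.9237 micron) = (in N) 3.121e+08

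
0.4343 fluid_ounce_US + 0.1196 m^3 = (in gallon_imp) 26.31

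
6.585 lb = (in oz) 105.4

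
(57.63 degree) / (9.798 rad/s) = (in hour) 2.852e-05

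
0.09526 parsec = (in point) 8.332e+18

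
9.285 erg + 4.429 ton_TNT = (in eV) 1.157e+29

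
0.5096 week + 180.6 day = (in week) 26.31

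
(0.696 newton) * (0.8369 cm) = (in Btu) 5.521e-06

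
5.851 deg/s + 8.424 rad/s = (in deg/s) 488.5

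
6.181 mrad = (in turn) 0.0009837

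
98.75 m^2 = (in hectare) 0.009875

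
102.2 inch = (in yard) 2.839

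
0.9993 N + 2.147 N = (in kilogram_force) 0.3208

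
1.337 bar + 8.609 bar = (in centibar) 994.6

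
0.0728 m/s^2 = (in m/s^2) 0.0728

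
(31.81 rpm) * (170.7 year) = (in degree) 1.027e+12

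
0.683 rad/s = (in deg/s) 39.13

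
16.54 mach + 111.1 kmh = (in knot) 1.101e+04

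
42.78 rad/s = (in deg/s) 2451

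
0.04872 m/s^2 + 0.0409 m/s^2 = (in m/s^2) 0.08962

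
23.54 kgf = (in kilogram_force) 23.54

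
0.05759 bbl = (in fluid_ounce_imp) 322.2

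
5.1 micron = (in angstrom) 5.1e+04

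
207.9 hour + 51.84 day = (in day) 60.5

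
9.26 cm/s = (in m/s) 0.0926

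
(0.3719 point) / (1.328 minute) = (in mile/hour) 3.683e-06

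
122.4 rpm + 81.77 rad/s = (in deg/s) 5419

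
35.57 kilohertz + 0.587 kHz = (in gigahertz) 3.616e-05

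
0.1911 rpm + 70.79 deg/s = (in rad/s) 1.256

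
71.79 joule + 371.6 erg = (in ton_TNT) 1.716e-08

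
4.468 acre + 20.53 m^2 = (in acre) 4.473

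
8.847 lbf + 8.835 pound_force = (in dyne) 7.865e+06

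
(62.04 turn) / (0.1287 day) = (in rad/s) 0.03506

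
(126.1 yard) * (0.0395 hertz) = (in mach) 0.01338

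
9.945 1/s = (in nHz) 9.945e+09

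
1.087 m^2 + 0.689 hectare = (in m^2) 6891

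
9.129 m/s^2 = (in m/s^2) 9.129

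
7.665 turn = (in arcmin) 1.656e+05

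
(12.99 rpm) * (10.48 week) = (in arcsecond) 1.778e+12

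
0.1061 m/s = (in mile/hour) 0.2373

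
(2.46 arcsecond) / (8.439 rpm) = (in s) 1.35e-05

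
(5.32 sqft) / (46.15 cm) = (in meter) 1.071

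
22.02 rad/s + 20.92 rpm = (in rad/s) 24.21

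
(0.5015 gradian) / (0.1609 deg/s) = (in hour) 0.0007792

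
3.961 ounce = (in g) 112.3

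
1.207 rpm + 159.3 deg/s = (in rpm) 27.76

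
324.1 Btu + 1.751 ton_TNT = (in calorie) 1.751e+09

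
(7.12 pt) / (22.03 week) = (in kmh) 6.787e-10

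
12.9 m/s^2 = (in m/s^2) 12.9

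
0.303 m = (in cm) 30.3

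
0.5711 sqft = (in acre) 1.311e-05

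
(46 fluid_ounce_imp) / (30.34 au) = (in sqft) 3.1e-15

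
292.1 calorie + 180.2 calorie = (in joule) 1976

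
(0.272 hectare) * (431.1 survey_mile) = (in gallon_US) 4.985e+11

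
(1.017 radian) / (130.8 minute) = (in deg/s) 0.007425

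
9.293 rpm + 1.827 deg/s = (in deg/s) 57.58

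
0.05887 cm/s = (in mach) 1.729e-06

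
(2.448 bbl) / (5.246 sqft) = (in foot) 2.62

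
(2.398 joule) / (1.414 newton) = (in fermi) 1.696e+15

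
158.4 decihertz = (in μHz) 1.584e+07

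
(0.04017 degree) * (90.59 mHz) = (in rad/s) 6.351e-05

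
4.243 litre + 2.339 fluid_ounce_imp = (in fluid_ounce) 145.7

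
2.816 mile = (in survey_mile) 2.816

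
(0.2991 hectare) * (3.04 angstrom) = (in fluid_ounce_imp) 0.032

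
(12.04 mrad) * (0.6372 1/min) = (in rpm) 0.001221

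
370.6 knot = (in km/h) 686.4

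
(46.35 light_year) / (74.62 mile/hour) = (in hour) 3.651e+12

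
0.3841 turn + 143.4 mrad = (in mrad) 2557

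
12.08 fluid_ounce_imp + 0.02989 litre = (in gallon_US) 0.09857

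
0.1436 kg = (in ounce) 5.065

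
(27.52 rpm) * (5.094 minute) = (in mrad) 8.808e+05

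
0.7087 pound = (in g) 321.5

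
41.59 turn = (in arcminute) 8.983e+05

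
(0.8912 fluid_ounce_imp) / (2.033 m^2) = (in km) 1.246e-08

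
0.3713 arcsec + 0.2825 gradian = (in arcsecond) 915.7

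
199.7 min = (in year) 0.0003799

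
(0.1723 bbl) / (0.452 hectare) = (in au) 4.051e-17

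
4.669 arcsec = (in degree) 0.001297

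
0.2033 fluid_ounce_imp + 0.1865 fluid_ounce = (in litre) 0.01129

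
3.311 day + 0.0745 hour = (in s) 2.863e+05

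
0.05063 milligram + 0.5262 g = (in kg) 0.0005263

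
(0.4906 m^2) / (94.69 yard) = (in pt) 16.06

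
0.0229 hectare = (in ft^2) 2465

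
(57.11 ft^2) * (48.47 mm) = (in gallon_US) 67.94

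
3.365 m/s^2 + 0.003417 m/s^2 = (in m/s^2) 3.368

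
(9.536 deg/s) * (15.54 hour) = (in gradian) 5.928e+05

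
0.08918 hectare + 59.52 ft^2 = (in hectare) 0.08973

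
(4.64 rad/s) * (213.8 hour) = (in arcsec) 7.366e+11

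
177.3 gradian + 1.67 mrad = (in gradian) 177.4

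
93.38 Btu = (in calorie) 2.355e+04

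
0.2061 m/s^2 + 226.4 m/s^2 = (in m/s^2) 226.6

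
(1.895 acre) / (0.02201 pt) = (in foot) 3.24e+09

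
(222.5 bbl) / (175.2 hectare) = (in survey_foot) 6.624e-05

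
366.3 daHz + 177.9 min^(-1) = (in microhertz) 3.666e+09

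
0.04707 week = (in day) 0.3295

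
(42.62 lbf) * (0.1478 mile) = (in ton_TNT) 1.078e-05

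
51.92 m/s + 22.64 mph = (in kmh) 223.3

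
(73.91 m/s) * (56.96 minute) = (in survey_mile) 157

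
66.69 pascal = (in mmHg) 0.5002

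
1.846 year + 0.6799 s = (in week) 96.26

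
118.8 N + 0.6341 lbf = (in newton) 121.6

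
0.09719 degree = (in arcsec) 349.9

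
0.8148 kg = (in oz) 28.74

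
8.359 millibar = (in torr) 6.27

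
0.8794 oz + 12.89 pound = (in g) 5872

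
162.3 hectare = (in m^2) 1.623e+06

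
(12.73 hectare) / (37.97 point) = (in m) 9.504e+06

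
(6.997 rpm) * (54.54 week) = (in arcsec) 4.985e+12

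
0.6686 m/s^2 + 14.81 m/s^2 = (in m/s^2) 15.48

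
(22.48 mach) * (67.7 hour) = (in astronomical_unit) 0.01247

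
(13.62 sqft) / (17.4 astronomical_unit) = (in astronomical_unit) 3.249e-24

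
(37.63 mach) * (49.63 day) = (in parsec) 1.781e-06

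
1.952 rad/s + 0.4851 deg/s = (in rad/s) 1.96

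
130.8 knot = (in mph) 150.5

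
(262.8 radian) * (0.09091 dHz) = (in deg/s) 136.9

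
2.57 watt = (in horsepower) 0.003446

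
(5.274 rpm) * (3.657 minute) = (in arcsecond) 2.5e+07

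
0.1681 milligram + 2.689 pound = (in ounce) 43.02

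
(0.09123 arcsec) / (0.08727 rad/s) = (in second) 5.068e-06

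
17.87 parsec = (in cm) 5.514e+19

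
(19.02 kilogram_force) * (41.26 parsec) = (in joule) 2.375e+20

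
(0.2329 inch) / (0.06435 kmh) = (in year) 1.049e-08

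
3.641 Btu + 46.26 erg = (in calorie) 918.1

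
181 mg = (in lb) 0.000399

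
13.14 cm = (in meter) 0.1314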